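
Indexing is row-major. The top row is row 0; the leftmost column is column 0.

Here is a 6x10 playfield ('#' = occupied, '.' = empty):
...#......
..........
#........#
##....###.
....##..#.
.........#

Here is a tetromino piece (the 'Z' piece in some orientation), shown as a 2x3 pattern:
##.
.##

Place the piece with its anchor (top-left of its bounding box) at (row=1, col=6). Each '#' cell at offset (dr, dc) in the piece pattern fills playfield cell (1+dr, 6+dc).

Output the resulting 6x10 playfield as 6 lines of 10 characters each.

Answer: ...#......
......##..
#......###
##....###.
....##..#.
.........#

Derivation:
Fill (1+0,6+0) = (1,6)
Fill (1+0,6+1) = (1,7)
Fill (1+1,6+1) = (2,7)
Fill (1+1,6+2) = (2,8)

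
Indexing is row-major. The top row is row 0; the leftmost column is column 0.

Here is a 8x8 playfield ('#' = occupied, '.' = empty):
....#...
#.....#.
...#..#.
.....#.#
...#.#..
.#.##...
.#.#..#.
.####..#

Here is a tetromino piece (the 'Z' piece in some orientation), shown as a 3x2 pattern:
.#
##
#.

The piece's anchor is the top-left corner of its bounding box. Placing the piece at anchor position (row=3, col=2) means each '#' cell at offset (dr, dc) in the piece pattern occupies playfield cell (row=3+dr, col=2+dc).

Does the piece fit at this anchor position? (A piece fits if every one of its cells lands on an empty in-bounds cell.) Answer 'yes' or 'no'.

Answer: no

Derivation:
Check each piece cell at anchor (3, 2):
  offset (0,1) -> (3,3): empty -> OK
  offset (1,0) -> (4,2): empty -> OK
  offset (1,1) -> (4,3): occupied ('#') -> FAIL
  offset (2,0) -> (5,2): empty -> OK
All cells valid: no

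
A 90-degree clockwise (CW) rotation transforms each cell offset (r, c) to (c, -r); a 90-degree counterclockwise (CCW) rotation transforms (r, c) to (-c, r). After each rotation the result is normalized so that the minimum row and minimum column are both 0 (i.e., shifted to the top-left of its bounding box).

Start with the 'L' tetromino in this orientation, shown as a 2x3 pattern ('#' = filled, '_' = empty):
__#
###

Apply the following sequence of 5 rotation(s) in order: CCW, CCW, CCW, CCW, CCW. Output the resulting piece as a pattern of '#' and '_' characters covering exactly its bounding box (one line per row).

Answer: ##
_#
_#

Derivation:
Start:
__#
###
After rotation 1 (CCW):
##
_#
_#
After rotation 2 (CCW):
###
#__
After rotation 3 (CCW):
#_
#_
##
After rotation 4 (CCW):
__#
###
After rotation 5 (CCW):
##
_#
_#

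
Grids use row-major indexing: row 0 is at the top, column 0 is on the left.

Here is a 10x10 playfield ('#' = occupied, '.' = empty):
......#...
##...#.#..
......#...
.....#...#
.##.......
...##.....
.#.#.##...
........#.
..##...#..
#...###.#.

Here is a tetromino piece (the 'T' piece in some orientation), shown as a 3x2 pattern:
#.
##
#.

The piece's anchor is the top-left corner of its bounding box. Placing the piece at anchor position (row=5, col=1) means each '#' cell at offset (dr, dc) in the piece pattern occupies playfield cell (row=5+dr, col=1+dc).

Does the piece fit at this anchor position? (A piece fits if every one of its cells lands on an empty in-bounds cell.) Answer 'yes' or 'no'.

Check each piece cell at anchor (5, 1):
  offset (0,0) -> (5,1): empty -> OK
  offset (1,0) -> (6,1): occupied ('#') -> FAIL
  offset (1,1) -> (6,2): empty -> OK
  offset (2,0) -> (7,1): empty -> OK
All cells valid: no

Answer: no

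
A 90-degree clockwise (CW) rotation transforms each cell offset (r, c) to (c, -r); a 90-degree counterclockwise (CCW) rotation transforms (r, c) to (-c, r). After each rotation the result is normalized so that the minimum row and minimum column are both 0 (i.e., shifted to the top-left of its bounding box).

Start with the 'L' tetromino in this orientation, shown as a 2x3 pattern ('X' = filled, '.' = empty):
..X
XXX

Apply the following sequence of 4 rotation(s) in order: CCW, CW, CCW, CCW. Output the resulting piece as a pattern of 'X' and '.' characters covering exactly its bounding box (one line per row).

Start:
..X
XXX
After rotation 1 (CCW):
XX
.X
.X
After rotation 2 (CW):
..X
XXX
After rotation 3 (CCW):
XX
.X
.X
After rotation 4 (CCW):
XXX
X..

Answer: XXX
X..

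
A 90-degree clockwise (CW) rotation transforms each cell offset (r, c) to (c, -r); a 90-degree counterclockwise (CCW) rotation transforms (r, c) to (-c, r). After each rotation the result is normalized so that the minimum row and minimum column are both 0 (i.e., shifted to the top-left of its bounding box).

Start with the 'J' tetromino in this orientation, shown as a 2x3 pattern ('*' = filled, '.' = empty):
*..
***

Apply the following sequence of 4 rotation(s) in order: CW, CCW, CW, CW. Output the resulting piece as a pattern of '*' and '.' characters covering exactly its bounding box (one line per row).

Start:
*..
***
After rotation 1 (CW):
**
*.
*.
After rotation 2 (CCW):
*..
***
After rotation 3 (CW):
**
*.
*.
After rotation 4 (CW):
***
..*

Answer: ***
..*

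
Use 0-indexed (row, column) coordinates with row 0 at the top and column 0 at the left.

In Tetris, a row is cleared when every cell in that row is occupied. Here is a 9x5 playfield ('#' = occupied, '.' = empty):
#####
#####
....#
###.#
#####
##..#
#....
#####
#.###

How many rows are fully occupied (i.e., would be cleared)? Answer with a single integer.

Check each row:
  row 0: 0 empty cells -> FULL (clear)
  row 1: 0 empty cells -> FULL (clear)
  row 2: 4 empty cells -> not full
  row 3: 1 empty cell -> not full
  row 4: 0 empty cells -> FULL (clear)
  row 5: 2 empty cells -> not full
  row 6: 4 empty cells -> not full
  row 7: 0 empty cells -> FULL (clear)
  row 8: 1 empty cell -> not full
Total rows cleared: 4

Answer: 4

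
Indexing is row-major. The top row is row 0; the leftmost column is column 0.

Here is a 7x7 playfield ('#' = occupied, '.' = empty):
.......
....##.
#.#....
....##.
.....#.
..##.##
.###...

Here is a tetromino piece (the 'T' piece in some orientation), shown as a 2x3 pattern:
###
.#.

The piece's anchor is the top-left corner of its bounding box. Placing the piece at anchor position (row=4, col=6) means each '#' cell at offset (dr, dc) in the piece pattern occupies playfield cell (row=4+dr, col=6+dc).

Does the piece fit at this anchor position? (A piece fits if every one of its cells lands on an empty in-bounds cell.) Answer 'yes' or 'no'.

Check each piece cell at anchor (4, 6):
  offset (0,0) -> (4,6): empty -> OK
  offset (0,1) -> (4,7): out of bounds -> FAIL
  offset (0,2) -> (4,8): out of bounds -> FAIL
  offset (1,1) -> (5,7): out of bounds -> FAIL
All cells valid: no

Answer: no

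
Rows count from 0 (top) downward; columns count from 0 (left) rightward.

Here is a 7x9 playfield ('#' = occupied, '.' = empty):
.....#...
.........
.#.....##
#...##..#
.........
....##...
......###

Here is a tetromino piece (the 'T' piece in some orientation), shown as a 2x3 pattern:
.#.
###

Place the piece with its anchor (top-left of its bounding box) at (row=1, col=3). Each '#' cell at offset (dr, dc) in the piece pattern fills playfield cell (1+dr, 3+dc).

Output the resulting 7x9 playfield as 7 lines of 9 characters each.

Answer: .....#...
....#....
.#.###.##
#...##..#
.........
....##...
......###

Derivation:
Fill (1+0,3+1) = (1,4)
Fill (1+1,3+0) = (2,3)
Fill (1+1,3+1) = (2,4)
Fill (1+1,3+2) = (2,5)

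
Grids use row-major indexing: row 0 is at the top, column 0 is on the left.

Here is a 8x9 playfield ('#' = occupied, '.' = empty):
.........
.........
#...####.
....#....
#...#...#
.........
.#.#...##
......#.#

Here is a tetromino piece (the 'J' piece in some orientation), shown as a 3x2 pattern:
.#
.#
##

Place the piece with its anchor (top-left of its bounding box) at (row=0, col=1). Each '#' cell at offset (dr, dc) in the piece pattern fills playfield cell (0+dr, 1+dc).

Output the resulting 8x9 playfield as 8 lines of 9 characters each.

Answer: ..#......
..#......
###.####.
....#....
#...#...#
.........
.#.#...##
......#.#

Derivation:
Fill (0+0,1+1) = (0,2)
Fill (0+1,1+1) = (1,2)
Fill (0+2,1+0) = (2,1)
Fill (0+2,1+1) = (2,2)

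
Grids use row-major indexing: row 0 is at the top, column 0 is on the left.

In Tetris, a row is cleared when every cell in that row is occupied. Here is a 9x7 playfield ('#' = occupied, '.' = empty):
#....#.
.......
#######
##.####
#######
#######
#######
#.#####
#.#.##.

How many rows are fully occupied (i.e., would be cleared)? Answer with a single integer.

Answer: 4

Derivation:
Check each row:
  row 0: 5 empty cells -> not full
  row 1: 7 empty cells -> not full
  row 2: 0 empty cells -> FULL (clear)
  row 3: 1 empty cell -> not full
  row 4: 0 empty cells -> FULL (clear)
  row 5: 0 empty cells -> FULL (clear)
  row 6: 0 empty cells -> FULL (clear)
  row 7: 1 empty cell -> not full
  row 8: 3 empty cells -> not full
Total rows cleared: 4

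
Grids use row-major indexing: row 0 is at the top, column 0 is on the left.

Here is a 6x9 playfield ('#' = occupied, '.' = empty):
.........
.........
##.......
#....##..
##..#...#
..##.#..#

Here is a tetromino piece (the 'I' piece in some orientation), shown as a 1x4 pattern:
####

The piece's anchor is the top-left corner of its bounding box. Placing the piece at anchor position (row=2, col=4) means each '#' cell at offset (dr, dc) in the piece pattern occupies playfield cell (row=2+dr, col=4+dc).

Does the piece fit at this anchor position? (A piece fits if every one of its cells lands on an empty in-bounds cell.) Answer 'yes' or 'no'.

Check each piece cell at anchor (2, 4):
  offset (0,0) -> (2,4): empty -> OK
  offset (0,1) -> (2,5): empty -> OK
  offset (0,2) -> (2,6): empty -> OK
  offset (0,3) -> (2,7): empty -> OK
All cells valid: yes

Answer: yes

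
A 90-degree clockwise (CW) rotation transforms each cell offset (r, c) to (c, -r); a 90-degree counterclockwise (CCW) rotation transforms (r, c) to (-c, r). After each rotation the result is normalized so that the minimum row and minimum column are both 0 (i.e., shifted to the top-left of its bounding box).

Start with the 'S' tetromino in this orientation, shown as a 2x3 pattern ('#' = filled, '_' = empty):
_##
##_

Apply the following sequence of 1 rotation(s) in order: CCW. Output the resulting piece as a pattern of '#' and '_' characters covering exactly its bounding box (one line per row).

Start:
_##
##_
After rotation 1 (CCW):
#_
##
_#

Answer: #_
##
_#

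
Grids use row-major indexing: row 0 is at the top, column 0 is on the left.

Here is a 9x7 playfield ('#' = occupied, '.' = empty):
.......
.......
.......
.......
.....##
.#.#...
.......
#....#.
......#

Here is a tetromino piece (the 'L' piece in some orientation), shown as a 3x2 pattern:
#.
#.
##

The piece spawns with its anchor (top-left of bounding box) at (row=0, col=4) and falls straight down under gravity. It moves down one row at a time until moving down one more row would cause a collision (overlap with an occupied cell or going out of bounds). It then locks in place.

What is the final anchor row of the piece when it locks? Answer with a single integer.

Spawn at (row=0, col=4). Try each row:
  row 0: fits
  row 1: fits
  row 2: blocked -> lock at row 1

Answer: 1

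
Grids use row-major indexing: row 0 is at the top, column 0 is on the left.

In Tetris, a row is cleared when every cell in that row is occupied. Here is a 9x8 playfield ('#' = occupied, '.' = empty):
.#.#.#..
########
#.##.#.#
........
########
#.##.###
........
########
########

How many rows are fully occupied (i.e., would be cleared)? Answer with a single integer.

Check each row:
  row 0: 5 empty cells -> not full
  row 1: 0 empty cells -> FULL (clear)
  row 2: 3 empty cells -> not full
  row 3: 8 empty cells -> not full
  row 4: 0 empty cells -> FULL (clear)
  row 5: 2 empty cells -> not full
  row 6: 8 empty cells -> not full
  row 7: 0 empty cells -> FULL (clear)
  row 8: 0 empty cells -> FULL (clear)
Total rows cleared: 4

Answer: 4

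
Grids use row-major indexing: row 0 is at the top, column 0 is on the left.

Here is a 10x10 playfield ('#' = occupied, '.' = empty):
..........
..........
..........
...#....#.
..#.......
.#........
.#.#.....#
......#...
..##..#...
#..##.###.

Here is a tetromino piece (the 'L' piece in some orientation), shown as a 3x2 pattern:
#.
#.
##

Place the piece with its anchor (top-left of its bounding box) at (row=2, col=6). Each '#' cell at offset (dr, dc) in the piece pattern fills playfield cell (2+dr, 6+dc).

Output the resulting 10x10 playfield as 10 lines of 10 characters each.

Answer: ..........
..........
......#...
...#..#.#.
..#...##..
.#........
.#.#.....#
......#...
..##..#...
#..##.###.

Derivation:
Fill (2+0,6+0) = (2,6)
Fill (2+1,6+0) = (3,6)
Fill (2+2,6+0) = (4,6)
Fill (2+2,6+1) = (4,7)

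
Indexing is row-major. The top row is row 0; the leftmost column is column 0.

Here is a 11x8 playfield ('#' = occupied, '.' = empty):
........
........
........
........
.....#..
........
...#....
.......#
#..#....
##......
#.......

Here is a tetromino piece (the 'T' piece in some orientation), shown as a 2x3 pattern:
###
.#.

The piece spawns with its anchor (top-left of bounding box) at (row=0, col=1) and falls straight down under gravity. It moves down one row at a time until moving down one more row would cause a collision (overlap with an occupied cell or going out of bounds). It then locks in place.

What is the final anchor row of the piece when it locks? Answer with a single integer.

Answer: 5

Derivation:
Spawn at (row=0, col=1). Try each row:
  row 0: fits
  row 1: fits
  row 2: fits
  row 3: fits
  row 4: fits
  row 5: fits
  row 6: blocked -> lock at row 5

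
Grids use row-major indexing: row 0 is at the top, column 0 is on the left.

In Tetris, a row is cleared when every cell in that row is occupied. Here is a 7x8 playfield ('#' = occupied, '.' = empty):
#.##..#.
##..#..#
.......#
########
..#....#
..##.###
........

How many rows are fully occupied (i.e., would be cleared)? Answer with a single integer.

Check each row:
  row 0: 4 empty cells -> not full
  row 1: 4 empty cells -> not full
  row 2: 7 empty cells -> not full
  row 3: 0 empty cells -> FULL (clear)
  row 4: 6 empty cells -> not full
  row 5: 3 empty cells -> not full
  row 6: 8 empty cells -> not full
Total rows cleared: 1

Answer: 1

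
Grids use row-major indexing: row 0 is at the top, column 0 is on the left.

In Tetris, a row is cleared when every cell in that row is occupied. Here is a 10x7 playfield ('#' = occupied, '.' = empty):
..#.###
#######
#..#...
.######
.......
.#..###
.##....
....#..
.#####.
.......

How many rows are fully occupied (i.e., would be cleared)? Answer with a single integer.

Check each row:
  row 0: 3 empty cells -> not full
  row 1: 0 empty cells -> FULL (clear)
  row 2: 5 empty cells -> not full
  row 3: 1 empty cell -> not full
  row 4: 7 empty cells -> not full
  row 5: 3 empty cells -> not full
  row 6: 5 empty cells -> not full
  row 7: 6 empty cells -> not full
  row 8: 2 empty cells -> not full
  row 9: 7 empty cells -> not full
Total rows cleared: 1

Answer: 1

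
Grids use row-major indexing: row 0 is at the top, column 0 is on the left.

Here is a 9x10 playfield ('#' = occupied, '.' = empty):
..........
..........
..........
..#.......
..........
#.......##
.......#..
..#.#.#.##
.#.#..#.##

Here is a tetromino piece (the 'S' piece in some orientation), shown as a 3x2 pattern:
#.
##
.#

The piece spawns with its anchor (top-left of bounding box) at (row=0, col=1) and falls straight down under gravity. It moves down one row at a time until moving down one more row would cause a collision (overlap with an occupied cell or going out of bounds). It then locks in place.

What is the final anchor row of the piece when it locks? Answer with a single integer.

Answer: 0

Derivation:
Spawn at (row=0, col=1). Try each row:
  row 0: fits
  row 1: blocked -> lock at row 0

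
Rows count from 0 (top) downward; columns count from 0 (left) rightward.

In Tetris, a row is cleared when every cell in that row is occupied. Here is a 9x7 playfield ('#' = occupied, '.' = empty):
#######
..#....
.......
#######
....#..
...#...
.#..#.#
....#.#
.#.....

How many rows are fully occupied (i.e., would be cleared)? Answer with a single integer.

Check each row:
  row 0: 0 empty cells -> FULL (clear)
  row 1: 6 empty cells -> not full
  row 2: 7 empty cells -> not full
  row 3: 0 empty cells -> FULL (clear)
  row 4: 6 empty cells -> not full
  row 5: 6 empty cells -> not full
  row 6: 4 empty cells -> not full
  row 7: 5 empty cells -> not full
  row 8: 6 empty cells -> not full
Total rows cleared: 2

Answer: 2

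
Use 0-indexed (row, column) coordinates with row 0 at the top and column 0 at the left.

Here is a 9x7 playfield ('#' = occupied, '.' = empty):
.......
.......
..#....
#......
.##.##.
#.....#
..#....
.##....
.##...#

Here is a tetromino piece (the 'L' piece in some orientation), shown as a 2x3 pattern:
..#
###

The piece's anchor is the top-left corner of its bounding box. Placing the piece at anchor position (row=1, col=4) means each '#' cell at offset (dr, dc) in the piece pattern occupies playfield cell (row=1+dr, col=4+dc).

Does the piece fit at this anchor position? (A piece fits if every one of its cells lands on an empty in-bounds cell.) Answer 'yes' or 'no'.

Answer: yes

Derivation:
Check each piece cell at anchor (1, 4):
  offset (0,2) -> (1,6): empty -> OK
  offset (1,0) -> (2,4): empty -> OK
  offset (1,1) -> (2,5): empty -> OK
  offset (1,2) -> (2,6): empty -> OK
All cells valid: yes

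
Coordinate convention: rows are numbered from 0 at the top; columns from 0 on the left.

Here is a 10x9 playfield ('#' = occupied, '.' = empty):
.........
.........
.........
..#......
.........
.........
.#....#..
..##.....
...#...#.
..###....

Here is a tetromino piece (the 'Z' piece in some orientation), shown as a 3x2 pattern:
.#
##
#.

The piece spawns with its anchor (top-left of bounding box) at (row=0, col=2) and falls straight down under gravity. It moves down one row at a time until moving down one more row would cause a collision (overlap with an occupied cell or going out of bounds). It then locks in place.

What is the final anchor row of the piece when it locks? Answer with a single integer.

Spawn at (row=0, col=2). Try each row:
  row 0: fits
  row 1: blocked -> lock at row 0

Answer: 0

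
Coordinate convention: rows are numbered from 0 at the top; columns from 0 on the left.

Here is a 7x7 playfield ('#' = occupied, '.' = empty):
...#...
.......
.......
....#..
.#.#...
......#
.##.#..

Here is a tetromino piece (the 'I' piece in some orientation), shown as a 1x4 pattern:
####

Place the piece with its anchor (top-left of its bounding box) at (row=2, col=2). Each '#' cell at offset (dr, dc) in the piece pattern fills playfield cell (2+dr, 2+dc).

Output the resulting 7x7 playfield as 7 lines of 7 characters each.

Answer: ...#...
.......
..####.
....#..
.#.#...
......#
.##.#..

Derivation:
Fill (2+0,2+0) = (2,2)
Fill (2+0,2+1) = (2,3)
Fill (2+0,2+2) = (2,4)
Fill (2+0,2+3) = (2,5)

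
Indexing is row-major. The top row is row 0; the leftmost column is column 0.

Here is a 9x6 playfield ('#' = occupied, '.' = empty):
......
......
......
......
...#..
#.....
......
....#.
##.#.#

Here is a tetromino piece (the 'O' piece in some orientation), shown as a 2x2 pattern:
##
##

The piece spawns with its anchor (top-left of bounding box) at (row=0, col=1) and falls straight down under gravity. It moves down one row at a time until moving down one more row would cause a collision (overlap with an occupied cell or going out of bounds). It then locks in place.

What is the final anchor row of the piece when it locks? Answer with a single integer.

Answer: 6

Derivation:
Spawn at (row=0, col=1). Try each row:
  row 0: fits
  row 1: fits
  row 2: fits
  row 3: fits
  row 4: fits
  row 5: fits
  row 6: fits
  row 7: blocked -> lock at row 6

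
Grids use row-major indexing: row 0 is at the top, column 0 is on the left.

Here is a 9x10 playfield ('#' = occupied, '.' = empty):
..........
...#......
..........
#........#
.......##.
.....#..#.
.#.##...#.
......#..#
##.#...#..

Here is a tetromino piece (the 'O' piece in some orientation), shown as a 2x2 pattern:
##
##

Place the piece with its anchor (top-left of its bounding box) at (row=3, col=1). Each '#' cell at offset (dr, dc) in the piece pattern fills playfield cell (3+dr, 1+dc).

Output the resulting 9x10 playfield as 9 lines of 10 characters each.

Fill (3+0,1+0) = (3,1)
Fill (3+0,1+1) = (3,2)
Fill (3+1,1+0) = (4,1)
Fill (3+1,1+1) = (4,2)

Answer: ..........
...#......
..........
###......#
.##....##.
.....#..#.
.#.##...#.
......#..#
##.#...#..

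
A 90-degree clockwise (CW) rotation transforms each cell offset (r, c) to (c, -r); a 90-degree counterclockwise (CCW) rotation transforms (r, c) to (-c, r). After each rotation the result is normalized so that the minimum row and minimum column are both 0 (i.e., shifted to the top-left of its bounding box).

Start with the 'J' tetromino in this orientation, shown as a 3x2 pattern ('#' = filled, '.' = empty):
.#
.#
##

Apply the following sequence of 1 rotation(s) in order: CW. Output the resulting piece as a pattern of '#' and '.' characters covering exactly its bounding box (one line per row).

Answer: #..
###

Derivation:
Start:
.#
.#
##
After rotation 1 (CW):
#..
###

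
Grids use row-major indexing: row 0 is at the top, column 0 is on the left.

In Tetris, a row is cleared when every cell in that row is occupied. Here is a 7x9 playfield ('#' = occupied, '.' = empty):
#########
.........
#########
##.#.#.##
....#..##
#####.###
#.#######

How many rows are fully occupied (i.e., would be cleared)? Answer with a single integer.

Check each row:
  row 0: 0 empty cells -> FULL (clear)
  row 1: 9 empty cells -> not full
  row 2: 0 empty cells -> FULL (clear)
  row 3: 3 empty cells -> not full
  row 4: 6 empty cells -> not full
  row 5: 1 empty cell -> not full
  row 6: 1 empty cell -> not full
Total rows cleared: 2

Answer: 2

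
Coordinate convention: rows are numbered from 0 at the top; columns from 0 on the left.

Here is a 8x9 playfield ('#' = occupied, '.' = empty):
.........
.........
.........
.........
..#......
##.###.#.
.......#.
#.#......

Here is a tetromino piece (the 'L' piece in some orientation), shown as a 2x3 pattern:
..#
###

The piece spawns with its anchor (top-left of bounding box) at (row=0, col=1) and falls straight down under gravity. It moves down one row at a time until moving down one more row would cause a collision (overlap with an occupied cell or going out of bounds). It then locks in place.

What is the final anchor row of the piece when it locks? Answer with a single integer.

Answer: 2

Derivation:
Spawn at (row=0, col=1). Try each row:
  row 0: fits
  row 1: fits
  row 2: fits
  row 3: blocked -> lock at row 2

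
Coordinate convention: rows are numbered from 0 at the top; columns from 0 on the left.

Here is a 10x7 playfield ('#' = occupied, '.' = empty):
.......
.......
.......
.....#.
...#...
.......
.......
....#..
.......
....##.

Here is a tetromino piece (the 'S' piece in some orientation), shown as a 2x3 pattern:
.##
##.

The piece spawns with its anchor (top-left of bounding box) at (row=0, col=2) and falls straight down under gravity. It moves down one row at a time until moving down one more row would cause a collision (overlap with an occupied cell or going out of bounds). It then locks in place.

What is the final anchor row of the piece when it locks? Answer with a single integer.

Spawn at (row=0, col=2). Try each row:
  row 0: fits
  row 1: fits
  row 2: fits
  row 3: blocked -> lock at row 2

Answer: 2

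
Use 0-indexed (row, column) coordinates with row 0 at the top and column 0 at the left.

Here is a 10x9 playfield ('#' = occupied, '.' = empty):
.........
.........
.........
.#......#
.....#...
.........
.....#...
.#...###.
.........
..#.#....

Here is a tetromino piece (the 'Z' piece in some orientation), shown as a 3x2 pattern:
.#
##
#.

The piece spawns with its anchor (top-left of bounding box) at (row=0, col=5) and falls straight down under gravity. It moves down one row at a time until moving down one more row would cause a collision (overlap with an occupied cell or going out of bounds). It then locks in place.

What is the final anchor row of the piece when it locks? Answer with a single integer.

Answer: 1

Derivation:
Spawn at (row=0, col=5). Try each row:
  row 0: fits
  row 1: fits
  row 2: blocked -> lock at row 1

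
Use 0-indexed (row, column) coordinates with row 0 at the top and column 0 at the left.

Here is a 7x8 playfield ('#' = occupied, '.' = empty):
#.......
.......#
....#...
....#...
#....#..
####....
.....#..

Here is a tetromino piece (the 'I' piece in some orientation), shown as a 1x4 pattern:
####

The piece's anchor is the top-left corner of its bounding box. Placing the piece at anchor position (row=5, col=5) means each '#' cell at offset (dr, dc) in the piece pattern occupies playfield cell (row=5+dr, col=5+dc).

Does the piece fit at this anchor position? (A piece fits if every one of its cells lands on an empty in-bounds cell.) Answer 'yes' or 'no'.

Check each piece cell at anchor (5, 5):
  offset (0,0) -> (5,5): empty -> OK
  offset (0,1) -> (5,6): empty -> OK
  offset (0,2) -> (5,7): empty -> OK
  offset (0,3) -> (5,8): out of bounds -> FAIL
All cells valid: no

Answer: no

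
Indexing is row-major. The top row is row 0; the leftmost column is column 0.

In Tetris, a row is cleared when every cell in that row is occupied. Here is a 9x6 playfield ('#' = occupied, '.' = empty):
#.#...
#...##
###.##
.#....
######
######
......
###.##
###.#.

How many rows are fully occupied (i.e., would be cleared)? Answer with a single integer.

Answer: 2

Derivation:
Check each row:
  row 0: 4 empty cells -> not full
  row 1: 3 empty cells -> not full
  row 2: 1 empty cell -> not full
  row 3: 5 empty cells -> not full
  row 4: 0 empty cells -> FULL (clear)
  row 5: 0 empty cells -> FULL (clear)
  row 6: 6 empty cells -> not full
  row 7: 1 empty cell -> not full
  row 8: 2 empty cells -> not full
Total rows cleared: 2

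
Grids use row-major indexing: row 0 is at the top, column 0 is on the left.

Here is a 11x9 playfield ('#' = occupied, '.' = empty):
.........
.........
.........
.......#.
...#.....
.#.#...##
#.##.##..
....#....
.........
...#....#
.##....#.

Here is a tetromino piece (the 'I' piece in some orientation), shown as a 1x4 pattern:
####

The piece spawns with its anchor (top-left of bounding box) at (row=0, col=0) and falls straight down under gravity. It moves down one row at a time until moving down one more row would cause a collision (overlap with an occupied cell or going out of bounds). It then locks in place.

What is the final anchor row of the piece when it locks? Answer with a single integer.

Answer: 3

Derivation:
Spawn at (row=0, col=0). Try each row:
  row 0: fits
  row 1: fits
  row 2: fits
  row 3: fits
  row 4: blocked -> lock at row 3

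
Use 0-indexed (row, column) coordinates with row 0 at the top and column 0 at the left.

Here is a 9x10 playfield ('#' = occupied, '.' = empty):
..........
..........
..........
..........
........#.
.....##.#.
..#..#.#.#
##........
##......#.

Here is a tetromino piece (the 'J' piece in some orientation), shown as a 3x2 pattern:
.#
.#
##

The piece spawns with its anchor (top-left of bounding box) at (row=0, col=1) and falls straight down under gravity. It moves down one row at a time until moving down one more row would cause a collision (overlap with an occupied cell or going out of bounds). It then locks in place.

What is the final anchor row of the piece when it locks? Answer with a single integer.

Answer: 3

Derivation:
Spawn at (row=0, col=1). Try each row:
  row 0: fits
  row 1: fits
  row 2: fits
  row 3: fits
  row 4: blocked -> lock at row 3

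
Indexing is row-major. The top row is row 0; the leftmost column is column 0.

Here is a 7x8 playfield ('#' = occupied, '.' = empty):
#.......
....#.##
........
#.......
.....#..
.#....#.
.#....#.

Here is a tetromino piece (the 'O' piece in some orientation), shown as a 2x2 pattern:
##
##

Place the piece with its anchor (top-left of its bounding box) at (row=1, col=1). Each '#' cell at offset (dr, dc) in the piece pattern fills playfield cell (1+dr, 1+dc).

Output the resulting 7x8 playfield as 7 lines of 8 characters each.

Answer: #.......
.##.#.##
.##.....
#.......
.....#..
.#....#.
.#....#.

Derivation:
Fill (1+0,1+0) = (1,1)
Fill (1+0,1+1) = (1,2)
Fill (1+1,1+0) = (2,1)
Fill (1+1,1+1) = (2,2)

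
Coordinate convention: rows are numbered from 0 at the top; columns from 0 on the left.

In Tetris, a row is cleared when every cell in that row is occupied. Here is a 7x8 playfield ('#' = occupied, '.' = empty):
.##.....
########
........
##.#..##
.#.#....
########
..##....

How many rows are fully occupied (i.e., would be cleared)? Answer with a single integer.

Check each row:
  row 0: 6 empty cells -> not full
  row 1: 0 empty cells -> FULL (clear)
  row 2: 8 empty cells -> not full
  row 3: 3 empty cells -> not full
  row 4: 6 empty cells -> not full
  row 5: 0 empty cells -> FULL (clear)
  row 6: 6 empty cells -> not full
Total rows cleared: 2

Answer: 2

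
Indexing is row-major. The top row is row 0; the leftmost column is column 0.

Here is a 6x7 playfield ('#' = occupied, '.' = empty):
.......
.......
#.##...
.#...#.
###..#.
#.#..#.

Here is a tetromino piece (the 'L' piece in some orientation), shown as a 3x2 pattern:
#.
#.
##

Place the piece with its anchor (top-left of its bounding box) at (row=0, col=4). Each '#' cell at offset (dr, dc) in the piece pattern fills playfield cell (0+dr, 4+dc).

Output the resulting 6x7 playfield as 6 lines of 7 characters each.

Answer: ....#..
....#..
#.####.
.#...#.
###..#.
#.#..#.

Derivation:
Fill (0+0,4+0) = (0,4)
Fill (0+1,4+0) = (1,4)
Fill (0+2,4+0) = (2,4)
Fill (0+2,4+1) = (2,5)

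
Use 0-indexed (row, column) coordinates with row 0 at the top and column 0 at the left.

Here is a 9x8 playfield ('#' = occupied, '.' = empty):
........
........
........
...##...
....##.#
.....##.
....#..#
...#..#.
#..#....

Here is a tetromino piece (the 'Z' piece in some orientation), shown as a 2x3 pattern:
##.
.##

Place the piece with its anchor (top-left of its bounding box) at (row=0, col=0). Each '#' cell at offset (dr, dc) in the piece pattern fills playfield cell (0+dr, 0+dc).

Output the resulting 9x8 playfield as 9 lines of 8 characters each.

Answer: ##......
.##.....
........
...##...
....##.#
.....##.
....#..#
...#..#.
#..#....

Derivation:
Fill (0+0,0+0) = (0,0)
Fill (0+0,0+1) = (0,1)
Fill (0+1,0+1) = (1,1)
Fill (0+1,0+2) = (1,2)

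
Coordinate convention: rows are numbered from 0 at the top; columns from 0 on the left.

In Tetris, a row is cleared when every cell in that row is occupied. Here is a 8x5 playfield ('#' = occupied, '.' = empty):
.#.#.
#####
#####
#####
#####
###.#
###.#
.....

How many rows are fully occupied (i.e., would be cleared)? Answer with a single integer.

Check each row:
  row 0: 3 empty cells -> not full
  row 1: 0 empty cells -> FULL (clear)
  row 2: 0 empty cells -> FULL (clear)
  row 3: 0 empty cells -> FULL (clear)
  row 4: 0 empty cells -> FULL (clear)
  row 5: 1 empty cell -> not full
  row 6: 1 empty cell -> not full
  row 7: 5 empty cells -> not full
Total rows cleared: 4

Answer: 4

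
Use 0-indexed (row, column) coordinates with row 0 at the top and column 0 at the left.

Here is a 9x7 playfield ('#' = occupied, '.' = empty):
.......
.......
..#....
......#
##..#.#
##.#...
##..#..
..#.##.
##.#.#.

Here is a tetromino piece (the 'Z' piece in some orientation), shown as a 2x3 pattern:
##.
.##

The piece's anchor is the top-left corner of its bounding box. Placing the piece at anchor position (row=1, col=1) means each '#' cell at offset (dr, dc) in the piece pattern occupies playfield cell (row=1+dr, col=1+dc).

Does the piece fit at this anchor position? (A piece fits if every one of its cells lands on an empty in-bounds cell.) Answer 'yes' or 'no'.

Answer: no

Derivation:
Check each piece cell at anchor (1, 1):
  offset (0,0) -> (1,1): empty -> OK
  offset (0,1) -> (1,2): empty -> OK
  offset (1,1) -> (2,2): occupied ('#') -> FAIL
  offset (1,2) -> (2,3): empty -> OK
All cells valid: no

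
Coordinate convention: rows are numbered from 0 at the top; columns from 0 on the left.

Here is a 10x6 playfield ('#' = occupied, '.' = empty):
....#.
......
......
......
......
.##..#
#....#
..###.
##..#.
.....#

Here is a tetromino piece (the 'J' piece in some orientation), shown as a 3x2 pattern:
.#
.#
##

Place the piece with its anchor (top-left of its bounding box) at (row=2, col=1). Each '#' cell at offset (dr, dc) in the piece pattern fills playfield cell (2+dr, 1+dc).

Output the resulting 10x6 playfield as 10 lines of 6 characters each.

Fill (2+0,1+1) = (2,2)
Fill (2+1,1+1) = (3,2)
Fill (2+2,1+0) = (4,1)
Fill (2+2,1+1) = (4,2)

Answer: ....#.
......
..#...
..#...
.##...
.##..#
#....#
..###.
##..#.
.....#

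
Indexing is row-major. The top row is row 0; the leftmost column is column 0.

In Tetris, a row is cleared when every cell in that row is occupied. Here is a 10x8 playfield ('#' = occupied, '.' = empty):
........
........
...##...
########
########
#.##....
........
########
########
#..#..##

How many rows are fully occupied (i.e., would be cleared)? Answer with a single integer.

Answer: 4

Derivation:
Check each row:
  row 0: 8 empty cells -> not full
  row 1: 8 empty cells -> not full
  row 2: 6 empty cells -> not full
  row 3: 0 empty cells -> FULL (clear)
  row 4: 0 empty cells -> FULL (clear)
  row 5: 5 empty cells -> not full
  row 6: 8 empty cells -> not full
  row 7: 0 empty cells -> FULL (clear)
  row 8: 0 empty cells -> FULL (clear)
  row 9: 4 empty cells -> not full
Total rows cleared: 4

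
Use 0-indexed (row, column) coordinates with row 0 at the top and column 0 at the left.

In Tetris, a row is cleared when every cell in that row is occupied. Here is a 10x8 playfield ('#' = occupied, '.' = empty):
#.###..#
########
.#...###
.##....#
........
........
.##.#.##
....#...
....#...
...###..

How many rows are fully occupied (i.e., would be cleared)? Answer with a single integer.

Check each row:
  row 0: 3 empty cells -> not full
  row 1: 0 empty cells -> FULL (clear)
  row 2: 4 empty cells -> not full
  row 3: 5 empty cells -> not full
  row 4: 8 empty cells -> not full
  row 5: 8 empty cells -> not full
  row 6: 3 empty cells -> not full
  row 7: 7 empty cells -> not full
  row 8: 7 empty cells -> not full
  row 9: 5 empty cells -> not full
Total rows cleared: 1

Answer: 1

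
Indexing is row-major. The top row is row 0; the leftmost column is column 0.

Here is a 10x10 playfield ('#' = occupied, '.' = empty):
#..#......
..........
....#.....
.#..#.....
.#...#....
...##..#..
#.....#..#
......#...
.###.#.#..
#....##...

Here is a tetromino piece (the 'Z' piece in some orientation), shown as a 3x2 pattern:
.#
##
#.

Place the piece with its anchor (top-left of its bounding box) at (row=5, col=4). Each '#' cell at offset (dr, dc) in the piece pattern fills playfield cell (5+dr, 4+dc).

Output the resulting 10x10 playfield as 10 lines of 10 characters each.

Fill (5+0,4+1) = (5,5)
Fill (5+1,4+0) = (6,4)
Fill (5+1,4+1) = (6,5)
Fill (5+2,4+0) = (7,4)

Answer: #..#......
..........
....#.....
.#..#.....
.#...#....
...###.#..
#...###..#
....#.#...
.###.#.#..
#....##...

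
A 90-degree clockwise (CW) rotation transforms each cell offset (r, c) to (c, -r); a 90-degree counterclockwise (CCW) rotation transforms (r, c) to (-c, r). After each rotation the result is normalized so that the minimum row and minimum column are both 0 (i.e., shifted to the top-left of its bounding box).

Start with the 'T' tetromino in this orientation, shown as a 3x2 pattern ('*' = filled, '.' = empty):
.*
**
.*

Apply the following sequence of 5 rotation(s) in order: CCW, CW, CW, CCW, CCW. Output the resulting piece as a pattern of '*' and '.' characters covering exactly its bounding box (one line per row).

Answer: ***
.*.

Derivation:
Start:
.*
**
.*
After rotation 1 (CCW):
***
.*.
After rotation 2 (CW):
.*
**
.*
After rotation 3 (CW):
.*.
***
After rotation 4 (CCW):
.*
**
.*
After rotation 5 (CCW):
***
.*.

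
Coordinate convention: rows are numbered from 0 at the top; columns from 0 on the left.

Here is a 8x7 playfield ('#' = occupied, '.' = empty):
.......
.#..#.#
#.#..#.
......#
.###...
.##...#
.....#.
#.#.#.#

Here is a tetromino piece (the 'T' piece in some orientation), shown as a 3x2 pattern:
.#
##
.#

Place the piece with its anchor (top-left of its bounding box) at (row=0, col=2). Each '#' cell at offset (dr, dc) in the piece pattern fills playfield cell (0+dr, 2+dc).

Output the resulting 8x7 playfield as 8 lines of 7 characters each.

Answer: ...#...
.####.#
#.##.#.
......#
.###...
.##...#
.....#.
#.#.#.#

Derivation:
Fill (0+0,2+1) = (0,3)
Fill (0+1,2+0) = (1,2)
Fill (0+1,2+1) = (1,3)
Fill (0+2,2+1) = (2,3)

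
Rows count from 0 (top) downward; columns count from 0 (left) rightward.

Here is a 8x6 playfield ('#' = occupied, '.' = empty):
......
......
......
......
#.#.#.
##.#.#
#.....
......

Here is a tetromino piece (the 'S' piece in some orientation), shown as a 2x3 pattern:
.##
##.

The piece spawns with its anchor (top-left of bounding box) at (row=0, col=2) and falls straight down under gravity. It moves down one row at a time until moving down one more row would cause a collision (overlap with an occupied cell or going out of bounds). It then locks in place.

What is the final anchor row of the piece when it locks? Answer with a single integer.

Spawn at (row=0, col=2). Try each row:
  row 0: fits
  row 1: fits
  row 2: fits
  row 3: blocked -> lock at row 2

Answer: 2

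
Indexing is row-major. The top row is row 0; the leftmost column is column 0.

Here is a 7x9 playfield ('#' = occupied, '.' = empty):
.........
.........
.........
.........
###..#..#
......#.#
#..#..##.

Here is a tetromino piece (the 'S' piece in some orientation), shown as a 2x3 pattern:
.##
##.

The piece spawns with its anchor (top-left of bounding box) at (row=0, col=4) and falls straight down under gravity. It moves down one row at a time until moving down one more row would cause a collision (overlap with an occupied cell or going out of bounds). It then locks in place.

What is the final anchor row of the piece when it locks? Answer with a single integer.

Answer: 2

Derivation:
Spawn at (row=0, col=4). Try each row:
  row 0: fits
  row 1: fits
  row 2: fits
  row 3: blocked -> lock at row 2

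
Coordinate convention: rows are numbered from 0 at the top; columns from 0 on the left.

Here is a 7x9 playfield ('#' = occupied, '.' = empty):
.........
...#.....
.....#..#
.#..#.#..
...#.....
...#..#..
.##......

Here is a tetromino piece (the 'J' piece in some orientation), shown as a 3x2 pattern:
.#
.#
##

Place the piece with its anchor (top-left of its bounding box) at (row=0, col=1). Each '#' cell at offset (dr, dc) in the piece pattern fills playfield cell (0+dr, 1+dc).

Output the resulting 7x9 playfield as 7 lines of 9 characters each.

Answer: ..#......
..##.....
.##..#..#
.#..#.#..
...#.....
...#..#..
.##......

Derivation:
Fill (0+0,1+1) = (0,2)
Fill (0+1,1+1) = (1,2)
Fill (0+2,1+0) = (2,1)
Fill (0+2,1+1) = (2,2)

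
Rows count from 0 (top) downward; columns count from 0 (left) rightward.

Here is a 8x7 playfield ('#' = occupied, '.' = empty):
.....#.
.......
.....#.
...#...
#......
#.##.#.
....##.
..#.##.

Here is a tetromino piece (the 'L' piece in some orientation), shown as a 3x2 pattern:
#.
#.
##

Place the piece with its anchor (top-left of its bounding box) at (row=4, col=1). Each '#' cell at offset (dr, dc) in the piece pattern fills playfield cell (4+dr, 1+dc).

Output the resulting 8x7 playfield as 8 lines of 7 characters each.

Answer: .....#.
.......
.....#.
...#...
##.....
####.#.
.##.##.
..#.##.

Derivation:
Fill (4+0,1+0) = (4,1)
Fill (4+1,1+0) = (5,1)
Fill (4+2,1+0) = (6,1)
Fill (4+2,1+1) = (6,2)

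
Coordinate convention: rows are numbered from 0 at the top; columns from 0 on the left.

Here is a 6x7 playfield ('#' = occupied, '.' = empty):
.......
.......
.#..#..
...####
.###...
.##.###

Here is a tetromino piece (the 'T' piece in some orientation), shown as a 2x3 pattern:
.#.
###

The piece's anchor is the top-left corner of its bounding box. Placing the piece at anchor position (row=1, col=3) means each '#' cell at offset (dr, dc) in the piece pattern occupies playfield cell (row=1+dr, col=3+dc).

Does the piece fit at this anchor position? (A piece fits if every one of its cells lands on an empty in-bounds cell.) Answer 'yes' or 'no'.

Check each piece cell at anchor (1, 3):
  offset (0,1) -> (1,4): empty -> OK
  offset (1,0) -> (2,3): empty -> OK
  offset (1,1) -> (2,4): occupied ('#') -> FAIL
  offset (1,2) -> (2,5): empty -> OK
All cells valid: no

Answer: no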